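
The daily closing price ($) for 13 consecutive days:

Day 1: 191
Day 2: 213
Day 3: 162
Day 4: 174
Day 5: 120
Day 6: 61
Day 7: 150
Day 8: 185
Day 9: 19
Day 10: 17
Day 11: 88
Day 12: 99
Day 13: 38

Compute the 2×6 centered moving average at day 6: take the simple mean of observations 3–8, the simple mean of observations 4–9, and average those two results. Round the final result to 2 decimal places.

130.08

Sum over 3–8: 162 + 174 + 120 + 61 + 150 + 185 = 852
Sum over 4–9: 174 + 120 + 61 + 150 + 185 + 19 = 709
CMA at t=6 = (852 + 709) / (2·6) = 1561 / 12 = 130.08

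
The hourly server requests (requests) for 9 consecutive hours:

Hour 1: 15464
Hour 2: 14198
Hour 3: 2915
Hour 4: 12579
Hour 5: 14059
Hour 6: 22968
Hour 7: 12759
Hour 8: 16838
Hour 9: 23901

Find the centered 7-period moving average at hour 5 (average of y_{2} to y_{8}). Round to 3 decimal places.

Sum of periods 2–8: 14198 + 2915 + 12579 + 14059 + 22968 + 12759 + 16838 = 96316
Divide by 7: 96316 / 7 = 13759.429

13759.429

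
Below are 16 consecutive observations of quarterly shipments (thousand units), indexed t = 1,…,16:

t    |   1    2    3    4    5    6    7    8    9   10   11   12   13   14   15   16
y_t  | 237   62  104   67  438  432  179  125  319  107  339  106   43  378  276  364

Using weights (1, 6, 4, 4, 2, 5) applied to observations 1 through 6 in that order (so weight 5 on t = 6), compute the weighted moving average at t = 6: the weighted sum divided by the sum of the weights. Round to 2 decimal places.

Weighted sum: 1·237 + 6·62 + 4·104 + 4·67 + 2·438 + 5·432 = 237 + 372 + 416 + 268 + 876 + 2160 = 4329
Weight total: 1 + 6 + 4 + 4 + 2 + 5 = 22
WMA = 4329 / 22 = 196.77

196.77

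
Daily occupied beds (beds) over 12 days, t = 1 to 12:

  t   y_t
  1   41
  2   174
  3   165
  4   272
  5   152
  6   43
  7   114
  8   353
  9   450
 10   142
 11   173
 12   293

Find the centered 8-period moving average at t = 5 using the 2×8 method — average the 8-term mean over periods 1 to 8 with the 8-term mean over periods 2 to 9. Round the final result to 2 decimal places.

189.81

Sum over 1–8: 41 + 174 + 165 + 272 + 152 + 43 + 114 + 353 = 1314
Sum over 2–9: 174 + 165 + 272 + 152 + 43 + 114 + 353 + 450 = 1723
CMA at t=5 = (1314 + 1723) / (2·8) = 3037 / 16 = 189.81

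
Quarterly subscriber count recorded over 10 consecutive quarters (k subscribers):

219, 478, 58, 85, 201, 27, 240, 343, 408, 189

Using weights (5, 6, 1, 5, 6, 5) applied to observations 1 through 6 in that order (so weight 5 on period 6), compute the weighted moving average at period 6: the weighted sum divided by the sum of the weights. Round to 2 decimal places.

206.68

Weighted sum: 5·219 + 6·478 + 1·58 + 5·85 + 6·201 + 5·27 = 1095 + 2868 + 58 + 425 + 1206 + 135 = 5787
Weight total: 5 + 6 + 1 + 5 + 6 + 5 = 28
WMA = 5787 / 28 = 206.68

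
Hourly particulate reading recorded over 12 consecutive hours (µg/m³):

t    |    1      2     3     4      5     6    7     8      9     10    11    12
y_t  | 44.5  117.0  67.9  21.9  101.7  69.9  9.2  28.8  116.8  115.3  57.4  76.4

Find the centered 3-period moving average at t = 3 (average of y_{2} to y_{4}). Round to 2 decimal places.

Sum of periods 2–4: 117.0 + 67.9 + 21.9 = 206.8
Divide by 3: 206.8 / 3 = 68.93

68.93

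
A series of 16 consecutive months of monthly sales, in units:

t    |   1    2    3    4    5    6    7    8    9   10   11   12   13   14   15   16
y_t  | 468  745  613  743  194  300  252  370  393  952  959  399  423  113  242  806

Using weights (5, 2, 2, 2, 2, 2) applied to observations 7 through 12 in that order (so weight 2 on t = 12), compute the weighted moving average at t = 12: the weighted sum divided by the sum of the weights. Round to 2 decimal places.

493.73

Weighted sum: 5·252 + 2·370 + 2·393 + 2·952 + 2·959 + 2·399 = 1260 + 740 + 786 + 1904 + 1918 + 798 = 7406
Weight total: 5 + 2 + 2 + 2 + 2 + 2 = 15
WMA = 7406 / 15 = 493.73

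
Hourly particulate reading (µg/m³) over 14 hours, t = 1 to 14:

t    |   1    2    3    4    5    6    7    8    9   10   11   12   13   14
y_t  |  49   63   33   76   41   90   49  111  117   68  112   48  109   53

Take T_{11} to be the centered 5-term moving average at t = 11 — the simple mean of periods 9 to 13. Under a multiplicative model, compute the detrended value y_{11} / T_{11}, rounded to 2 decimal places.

Trend T_11 = (117 + 68 + 112 + 48 + 109) / 5 = 454/5 = 90.8000
Ratio to trend: 112 / 90.8000 = 1.23

1.23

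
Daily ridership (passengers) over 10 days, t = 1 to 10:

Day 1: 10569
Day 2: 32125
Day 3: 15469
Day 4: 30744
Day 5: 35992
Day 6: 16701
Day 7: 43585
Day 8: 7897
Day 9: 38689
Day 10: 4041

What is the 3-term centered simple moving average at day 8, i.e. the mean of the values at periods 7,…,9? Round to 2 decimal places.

Sum of periods 7–9: 43585 + 7897 + 38689 = 90171
Divide by 3: 90171 / 3 = 30057.00

30057.00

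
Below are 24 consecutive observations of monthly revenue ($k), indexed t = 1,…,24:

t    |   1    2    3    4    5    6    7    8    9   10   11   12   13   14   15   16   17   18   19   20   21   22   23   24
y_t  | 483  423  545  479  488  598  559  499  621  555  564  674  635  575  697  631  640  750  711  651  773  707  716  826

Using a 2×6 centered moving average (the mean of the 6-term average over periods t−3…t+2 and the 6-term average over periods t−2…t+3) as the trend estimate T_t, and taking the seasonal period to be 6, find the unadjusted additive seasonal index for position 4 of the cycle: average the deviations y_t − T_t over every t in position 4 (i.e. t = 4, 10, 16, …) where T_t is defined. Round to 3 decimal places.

Season position 4 occurs at t = 4, 10, 16 (where T_t is defined).
t=4: T_4 = 509.00000; y_4 − T_4 = 479 − 509.00000 = -30.00000
t=10: T_10 = 585.00000; y_10 − T_10 = 555 − 585.00000 = -30.00000
t=16: T_16 = 661.00000; y_16 − T_16 = 631 − 661.00000 = -30.00000
Mean deviation: (-30.00000 + -30.00000 + -30.00000) / 3 = -30.000

-30.000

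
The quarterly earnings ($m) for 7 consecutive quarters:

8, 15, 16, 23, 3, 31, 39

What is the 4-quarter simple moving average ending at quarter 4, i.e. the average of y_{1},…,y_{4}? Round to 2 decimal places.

15.50

Sum of periods 1–4: 8 + 15 + 16 + 23 = 62
Divide by 4: 62 / 4 = 15.50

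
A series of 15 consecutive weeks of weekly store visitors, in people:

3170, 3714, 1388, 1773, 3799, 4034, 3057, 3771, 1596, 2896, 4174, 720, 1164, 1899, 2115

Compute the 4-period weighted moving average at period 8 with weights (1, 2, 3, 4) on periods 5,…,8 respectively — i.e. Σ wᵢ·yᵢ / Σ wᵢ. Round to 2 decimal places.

3612.20

Weighted sum: 1·3799 + 2·4034 + 3·3057 + 4·3771 = 3799 + 8068 + 9171 + 15084 = 36122
Weight total: 1 + 2 + 3 + 4 = 10
WMA = 36122 / 10 = 3612.20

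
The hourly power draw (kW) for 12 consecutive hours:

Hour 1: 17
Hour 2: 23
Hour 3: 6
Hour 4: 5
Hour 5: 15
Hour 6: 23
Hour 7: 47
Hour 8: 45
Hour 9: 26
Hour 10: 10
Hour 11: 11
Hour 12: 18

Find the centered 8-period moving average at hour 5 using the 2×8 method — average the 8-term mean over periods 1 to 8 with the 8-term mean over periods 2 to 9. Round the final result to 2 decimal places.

Sum over 1–8: 17 + 23 + 6 + 5 + 15 + 23 + 47 + 45 = 181
Sum over 2–9: 23 + 6 + 5 + 15 + 23 + 47 + 45 + 26 = 190
CMA at t=5 = (181 + 190) / (2·8) = 371 / 16 = 23.19

23.19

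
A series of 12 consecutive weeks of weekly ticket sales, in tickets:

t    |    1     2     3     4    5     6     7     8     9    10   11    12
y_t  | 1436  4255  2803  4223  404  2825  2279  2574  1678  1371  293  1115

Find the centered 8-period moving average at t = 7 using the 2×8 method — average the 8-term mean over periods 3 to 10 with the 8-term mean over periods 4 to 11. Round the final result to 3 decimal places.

Sum over 3–10: 2803 + 4223 + 404 + 2825 + 2279 + 2574 + 1678 + 1371 = 18157
Sum over 4–11: 4223 + 404 + 2825 + 2279 + 2574 + 1678 + 1371 + 293 = 15647
CMA at t=7 = (18157 + 15647) / (2·8) = 33804 / 16 = 2112.750

2112.750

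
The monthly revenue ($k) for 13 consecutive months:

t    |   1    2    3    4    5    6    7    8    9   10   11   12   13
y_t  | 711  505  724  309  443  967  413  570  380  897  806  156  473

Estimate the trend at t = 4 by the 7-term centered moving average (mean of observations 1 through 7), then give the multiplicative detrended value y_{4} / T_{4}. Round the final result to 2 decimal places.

Trend T_4 = (711 + 505 + 724 + 309 + 443 + 967 + 413) / 7 = 4072/7 = 581.7143
Ratio to trend: 309 / 581.7143 = 0.53

0.53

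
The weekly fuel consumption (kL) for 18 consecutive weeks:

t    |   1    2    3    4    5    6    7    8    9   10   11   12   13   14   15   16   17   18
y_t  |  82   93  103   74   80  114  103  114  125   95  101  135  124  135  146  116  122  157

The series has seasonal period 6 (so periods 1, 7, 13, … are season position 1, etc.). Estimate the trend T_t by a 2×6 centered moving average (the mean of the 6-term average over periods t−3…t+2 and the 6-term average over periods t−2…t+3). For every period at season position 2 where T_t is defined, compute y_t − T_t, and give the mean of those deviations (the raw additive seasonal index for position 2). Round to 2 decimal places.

7.08

Season position 2 occurs at t = 8, 14 (where T_t is defined).
t=8: T_8 = 106.9167; y_8 − T_8 = 114 − 106.9167 = 7.0833
t=14: T_14 = 127.9167; y_14 − T_14 = 135 − 127.9167 = 7.0833
Mean deviation: (7.0833 + 7.0833) / 2 = 7.08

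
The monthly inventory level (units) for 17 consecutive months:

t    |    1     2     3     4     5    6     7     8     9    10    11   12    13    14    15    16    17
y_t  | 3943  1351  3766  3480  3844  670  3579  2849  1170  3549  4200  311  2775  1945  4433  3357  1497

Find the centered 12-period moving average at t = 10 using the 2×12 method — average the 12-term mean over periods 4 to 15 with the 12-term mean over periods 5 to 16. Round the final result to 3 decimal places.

2728.625

Sum over 4–15: 3480 + 3844 + 670 + 3579 + 2849 + 1170 + 3549 + 4200 + 311 + 2775 + 1945 + 4433 = 32805
Sum over 5–16: 3844 + 670 + 3579 + 2849 + 1170 + 3549 + 4200 + 311 + 2775 + 1945 + 4433 + 3357 = 32682
CMA at t=10 = (32805 + 32682) / (2·12) = 65487 / 24 = 2728.625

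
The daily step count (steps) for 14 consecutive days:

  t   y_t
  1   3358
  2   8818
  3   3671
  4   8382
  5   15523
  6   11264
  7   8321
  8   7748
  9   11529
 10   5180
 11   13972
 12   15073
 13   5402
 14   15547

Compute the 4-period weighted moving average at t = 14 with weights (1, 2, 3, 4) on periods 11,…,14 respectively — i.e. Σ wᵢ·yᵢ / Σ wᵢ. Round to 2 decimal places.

Weighted sum: 1·13972 + 2·15073 + 3·5402 + 4·15547 = 13972 + 30146 + 16206 + 62188 = 122512
Weight total: 1 + 2 + 3 + 4 = 10
WMA = 122512 / 10 = 12251.20

12251.20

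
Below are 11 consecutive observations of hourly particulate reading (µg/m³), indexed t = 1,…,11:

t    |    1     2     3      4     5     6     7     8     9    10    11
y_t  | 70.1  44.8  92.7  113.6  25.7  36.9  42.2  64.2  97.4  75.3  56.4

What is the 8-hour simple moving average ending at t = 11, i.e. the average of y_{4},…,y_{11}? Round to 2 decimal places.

Sum of periods 4–11: 113.6 + 25.7 + 36.9 + 42.2 + 64.2 + 97.4 + 75.3 + 56.4 = 511.7
Divide by 8: 511.7 / 8 = 63.96

63.96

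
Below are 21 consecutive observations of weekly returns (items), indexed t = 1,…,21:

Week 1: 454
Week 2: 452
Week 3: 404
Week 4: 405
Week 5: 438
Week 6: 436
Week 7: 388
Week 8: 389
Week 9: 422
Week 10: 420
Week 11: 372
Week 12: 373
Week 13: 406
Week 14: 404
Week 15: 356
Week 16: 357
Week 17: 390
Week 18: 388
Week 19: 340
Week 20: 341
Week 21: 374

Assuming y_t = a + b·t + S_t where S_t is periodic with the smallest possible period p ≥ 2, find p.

First differences y_{t+1} − y_t: -2, -48, 1, 33, -2, -48, 1, 33, -2, -48, …
The difference pattern repeats every 4 terms and not for any smaller step, so p = 4.

4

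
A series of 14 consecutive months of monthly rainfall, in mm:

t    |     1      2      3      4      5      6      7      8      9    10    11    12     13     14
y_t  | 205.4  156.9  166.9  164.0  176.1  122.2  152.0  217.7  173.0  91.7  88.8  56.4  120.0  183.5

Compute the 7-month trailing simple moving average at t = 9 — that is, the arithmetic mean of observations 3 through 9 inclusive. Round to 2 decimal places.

167.41

Sum of periods 3–9: 166.9 + 164.0 + 176.1 + 122.2 + 152.0 + 217.7 + 173.0 = 1171.9
Divide by 7: 1171.9 / 7 = 167.41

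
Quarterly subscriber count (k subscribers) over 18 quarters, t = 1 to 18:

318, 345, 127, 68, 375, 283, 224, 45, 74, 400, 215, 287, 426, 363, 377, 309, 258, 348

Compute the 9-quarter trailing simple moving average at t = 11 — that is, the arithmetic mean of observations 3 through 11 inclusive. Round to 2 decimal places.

Sum of periods 3–11: 127 + 68 + 375 + 283 + 224 + 45 + 74 + 400 + 215 = 1811
Divide by 9: 1811 / 9 = 201.22

201.22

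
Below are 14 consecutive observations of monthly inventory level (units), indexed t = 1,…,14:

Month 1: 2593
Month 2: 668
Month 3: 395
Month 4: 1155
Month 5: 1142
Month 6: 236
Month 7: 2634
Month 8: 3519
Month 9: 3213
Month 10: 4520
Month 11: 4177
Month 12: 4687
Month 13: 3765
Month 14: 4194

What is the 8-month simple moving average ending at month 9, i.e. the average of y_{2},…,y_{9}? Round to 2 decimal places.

Sum of periods 2–9: 668 + 395 + 1155 + 1142 + 236 + 2634 + 3519 + 3213 = 12962
Divide by 8: 12962 / 8 = 1620.25

1620.25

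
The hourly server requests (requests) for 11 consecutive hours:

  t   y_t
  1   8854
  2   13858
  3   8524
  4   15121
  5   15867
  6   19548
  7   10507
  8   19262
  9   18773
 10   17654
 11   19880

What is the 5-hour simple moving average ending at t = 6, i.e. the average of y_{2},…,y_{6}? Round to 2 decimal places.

14583.60

Sum of periods 2–6: 13858 + 8524 + 15121 + 15867 + 19548 = 72918
Divide by 5: 72918 / 5 = 14583.60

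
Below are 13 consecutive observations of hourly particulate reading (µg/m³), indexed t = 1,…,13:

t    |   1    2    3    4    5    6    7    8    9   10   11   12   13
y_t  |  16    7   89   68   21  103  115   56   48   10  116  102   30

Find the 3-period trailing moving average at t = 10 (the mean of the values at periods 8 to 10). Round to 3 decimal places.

Sum of periods 8–10: 56 + 48 + 10 = 114
Divide by 3: 114 / 3 = 38.000

38.000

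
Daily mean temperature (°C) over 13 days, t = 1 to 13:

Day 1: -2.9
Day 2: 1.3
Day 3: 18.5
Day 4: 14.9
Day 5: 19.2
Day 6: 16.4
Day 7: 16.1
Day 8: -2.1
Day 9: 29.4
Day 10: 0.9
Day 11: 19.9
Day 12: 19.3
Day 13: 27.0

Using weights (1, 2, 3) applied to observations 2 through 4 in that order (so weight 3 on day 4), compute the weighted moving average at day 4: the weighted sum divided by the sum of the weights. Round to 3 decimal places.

Weighted sum: 1·1.3 + 2·18.5 + 3·14.9 = 1.3 + 37.0 + 44.7 = 83.0
Weight total: 1 + 2 + 3 = 6
WMA = 83.0 / 6 = 13.833

13.833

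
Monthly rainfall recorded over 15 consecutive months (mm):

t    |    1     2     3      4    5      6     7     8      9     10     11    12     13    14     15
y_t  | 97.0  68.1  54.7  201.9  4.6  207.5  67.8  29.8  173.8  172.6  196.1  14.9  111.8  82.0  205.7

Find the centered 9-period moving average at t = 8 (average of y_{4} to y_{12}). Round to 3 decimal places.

Sum of periods 4–12: 201.9 + 4.6 + 207.5 + 67.8 + 29.8 + 173.8 + 172.6 + 196.1 + 14.9 = 1069.0
Divide by 9: 1069.0 / 9 = 118.778

118.778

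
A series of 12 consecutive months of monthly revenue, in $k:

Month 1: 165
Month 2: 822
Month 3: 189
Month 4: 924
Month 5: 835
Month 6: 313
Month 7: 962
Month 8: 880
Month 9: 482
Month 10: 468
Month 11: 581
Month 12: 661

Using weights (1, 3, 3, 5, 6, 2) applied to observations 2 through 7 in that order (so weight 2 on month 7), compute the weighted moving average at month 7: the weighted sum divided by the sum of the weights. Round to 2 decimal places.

606.90

Weighted sum: 1·822 + 3·189 + 3·924 + 5·835 + 6·313 + 2·962 = 822 + 567 + 2772 + 4175 + 1878 + 1924 = 12138
Weight total: 1 + 3 + 3 + 5 + 6 + 2 = 20
WMA = 12138 / 20 = 606.90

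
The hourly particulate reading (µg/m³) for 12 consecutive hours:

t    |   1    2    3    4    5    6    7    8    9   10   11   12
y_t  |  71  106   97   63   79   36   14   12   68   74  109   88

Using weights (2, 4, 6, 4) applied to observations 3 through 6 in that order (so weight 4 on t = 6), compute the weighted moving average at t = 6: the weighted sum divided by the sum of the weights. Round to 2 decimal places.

66.50

Weighted sum: 2·97 + 4·63 + 6·79 + 4·36 = 194 + 252 + 474 + 144 = 1064
Weight total: 2 + 4 + 6 + 4 = 16
WMA = 1064 / 16 = 66.50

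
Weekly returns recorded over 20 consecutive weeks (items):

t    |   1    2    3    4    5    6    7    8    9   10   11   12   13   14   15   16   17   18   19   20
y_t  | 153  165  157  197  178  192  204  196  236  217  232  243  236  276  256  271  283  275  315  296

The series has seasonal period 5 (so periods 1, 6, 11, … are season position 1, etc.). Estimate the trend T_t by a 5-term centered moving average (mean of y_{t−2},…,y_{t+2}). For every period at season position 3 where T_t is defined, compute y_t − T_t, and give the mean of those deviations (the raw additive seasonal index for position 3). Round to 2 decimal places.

-12.90

Season position 3 occurs at t = 3, 8, 13, 18 (where T_t is defined).
t=3: T_3 = 170.0000; y_3 − T_3 = 157 − 170.0000 = -13.0000
t=8: T_8 = 209.0000; y_8 − T_8 = 196 − 209.0000 = -13.0000
t=13: T_13 = 248.6000; y_13 − T_13 = 236 − 248.6000 = -12.6000
t=18: T_18 = 288.0000; y_18 − T_18 = 275 − 288.0000 = -13.0000
Mean deviation: (-13.0000 + -13.0000 + -12.6000 + -13.0000) / 4 = -12.90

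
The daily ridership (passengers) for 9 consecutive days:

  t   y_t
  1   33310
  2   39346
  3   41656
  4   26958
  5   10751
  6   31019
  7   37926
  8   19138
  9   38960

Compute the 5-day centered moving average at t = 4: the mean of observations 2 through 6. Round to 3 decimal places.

29946.000

Sum of periods 2–6: 39346 + 41656 + 26958 + 10751 + 31019 = 149730
Divide by 5: 149730 / 5 = 29946.000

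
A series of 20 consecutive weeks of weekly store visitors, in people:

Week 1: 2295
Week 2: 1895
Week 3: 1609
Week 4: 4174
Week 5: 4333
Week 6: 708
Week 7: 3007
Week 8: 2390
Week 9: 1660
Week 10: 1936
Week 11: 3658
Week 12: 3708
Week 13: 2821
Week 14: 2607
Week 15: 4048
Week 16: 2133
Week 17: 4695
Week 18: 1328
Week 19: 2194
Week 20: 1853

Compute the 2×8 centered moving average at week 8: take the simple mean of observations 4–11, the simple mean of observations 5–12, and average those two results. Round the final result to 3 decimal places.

Sum over 4–11: 4174 + 4333 + 708 + 3007 + 2390 + 1660 + 1936 + 3658 = 21866
Sum over 5–12: 4333 + 708 + 3007 + 2390 + 1660 + 1936 + 3658 + 3708 = 21400
CMA at t=8 = (21866 + 21400) / (2·8) = 43266 / 16 = 2704.125

2704.125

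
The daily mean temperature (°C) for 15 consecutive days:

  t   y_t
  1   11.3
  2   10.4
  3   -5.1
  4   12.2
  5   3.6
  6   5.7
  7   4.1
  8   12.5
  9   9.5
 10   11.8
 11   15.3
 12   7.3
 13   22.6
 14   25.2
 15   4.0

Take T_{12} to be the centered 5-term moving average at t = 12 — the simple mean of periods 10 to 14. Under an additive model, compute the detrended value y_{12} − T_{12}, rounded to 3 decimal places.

-9.140

Trend T_12 = (11.8 + 15.3 + 7.3 + 22.6 + 25.2) / 5 = 82.2/5 = 16.44000
Detrended value: 7.3 − 16.44000 = -9.140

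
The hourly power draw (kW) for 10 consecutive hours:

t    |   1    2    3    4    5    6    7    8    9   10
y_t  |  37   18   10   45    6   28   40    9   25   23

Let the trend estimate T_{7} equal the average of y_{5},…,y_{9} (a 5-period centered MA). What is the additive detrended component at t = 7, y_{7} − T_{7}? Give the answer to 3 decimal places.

Trend T_7 = (6 + 28 + 40 + 9 + 25) / 5 = 108/5 = 21.60000
Detrended value: 40 − 21.60000 = 18.400

18.400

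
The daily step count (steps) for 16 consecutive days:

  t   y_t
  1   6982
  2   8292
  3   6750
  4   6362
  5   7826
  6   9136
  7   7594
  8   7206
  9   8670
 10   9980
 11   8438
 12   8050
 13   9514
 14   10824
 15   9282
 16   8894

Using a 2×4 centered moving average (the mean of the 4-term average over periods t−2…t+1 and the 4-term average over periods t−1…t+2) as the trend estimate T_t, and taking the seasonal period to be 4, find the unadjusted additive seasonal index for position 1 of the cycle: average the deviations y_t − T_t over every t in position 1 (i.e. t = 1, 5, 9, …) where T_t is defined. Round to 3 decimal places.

202.000

Season position 1 occurs at t = 5, 9, 13 (where T_t is defined).
t=5: T_5 = 7624.00000; y_5 − T_5 = 7826 − 7624.00000 = 202.00000
t=9: T_9 = 8468.00000; y_9 − T_9 = 8670 − 8468.00000 = 202.00000
t=13: T_13 = 9312.00000; y_13 − T_13 = 9514 − 9312.00000 = 202.00000
Mean deviation: (202.00000 + 202.00000 + 202.00000) / 3 = 202.000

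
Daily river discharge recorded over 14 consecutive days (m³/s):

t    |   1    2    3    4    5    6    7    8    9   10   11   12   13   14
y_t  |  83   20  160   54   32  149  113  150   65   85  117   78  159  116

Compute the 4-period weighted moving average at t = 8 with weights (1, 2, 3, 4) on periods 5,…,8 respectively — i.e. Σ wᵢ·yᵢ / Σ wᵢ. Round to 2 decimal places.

126.90

Weighted sum: 1·32 + 2·149 + 3·113 + 4·150 = 32 + 298 + 339 + 600 = 1269
Weight total: 1 + 2 + 3 + 4 = 10
WMA = 1269 / 10 = 126.90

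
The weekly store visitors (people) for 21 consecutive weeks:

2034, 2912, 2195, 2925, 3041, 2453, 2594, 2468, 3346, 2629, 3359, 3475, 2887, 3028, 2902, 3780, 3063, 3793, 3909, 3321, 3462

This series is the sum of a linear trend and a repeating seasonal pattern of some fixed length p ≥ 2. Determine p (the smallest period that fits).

7

First differences y_{t+1} − y_t: 878, -717, 730, 116, -588, 141, -126, 878, -717, 730, 116, -588, 141, -126, 878, -717, …
The difference pattern repeats every 7 terms and not for any smaller step, so p = 7.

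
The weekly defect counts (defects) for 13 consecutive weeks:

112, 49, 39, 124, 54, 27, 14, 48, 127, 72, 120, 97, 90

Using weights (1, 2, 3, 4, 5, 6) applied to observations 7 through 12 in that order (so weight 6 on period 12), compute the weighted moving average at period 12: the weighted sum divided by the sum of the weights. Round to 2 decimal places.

93.38

Weighted sum: 1·14 + 2·48 + 3·127 + 4·72 + 5·120 + 6·97 = 14 + 96 + 381 + 288 + 600 + 582 = 1961
Weight total: 1 + 2 + 3 + 4 + 5 + 6 = 21
WMA = 1961 / 21 = 93.38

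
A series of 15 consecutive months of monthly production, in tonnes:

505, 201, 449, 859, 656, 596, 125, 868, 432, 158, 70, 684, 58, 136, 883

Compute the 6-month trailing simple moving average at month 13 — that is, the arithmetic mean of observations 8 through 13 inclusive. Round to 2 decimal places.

Sum of periods 8–13: 868 + 432 + 158 + 70 + 684 + 58 = 2270
Divide by 6: 2270 / 6 = 378.33

378.33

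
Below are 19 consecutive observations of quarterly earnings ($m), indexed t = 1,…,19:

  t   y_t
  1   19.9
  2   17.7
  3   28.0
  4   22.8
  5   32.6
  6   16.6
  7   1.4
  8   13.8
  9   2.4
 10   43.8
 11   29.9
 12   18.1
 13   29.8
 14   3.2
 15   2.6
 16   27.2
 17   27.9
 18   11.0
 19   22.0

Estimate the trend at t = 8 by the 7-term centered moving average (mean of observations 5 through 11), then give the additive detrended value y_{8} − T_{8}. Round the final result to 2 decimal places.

-6.27

Trend T_8 = (32.6 + 16.6 + 1.4 + 13.8 + 2.4 + 43.8 + 29.9) / 7 = 140.5/7 = 20.0714
Detrended value: 13.8 − 20.0714 = -6.27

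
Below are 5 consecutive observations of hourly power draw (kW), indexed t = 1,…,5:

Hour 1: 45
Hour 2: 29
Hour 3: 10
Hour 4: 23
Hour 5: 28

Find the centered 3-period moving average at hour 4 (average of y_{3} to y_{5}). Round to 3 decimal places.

Sum of periods 3–5: 10 + 23 + 28 = 61
Divide by 3: 61 / 3 = 20.333

20.333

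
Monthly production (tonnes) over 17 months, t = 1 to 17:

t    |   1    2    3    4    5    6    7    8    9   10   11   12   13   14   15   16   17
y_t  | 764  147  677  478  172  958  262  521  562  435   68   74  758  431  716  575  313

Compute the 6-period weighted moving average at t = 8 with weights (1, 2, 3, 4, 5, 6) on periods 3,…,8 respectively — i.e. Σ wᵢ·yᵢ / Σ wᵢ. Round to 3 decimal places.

496.048

Weighted sum: 1·677 + 2·478 + 3·172 + 4·958 + 5·262 + 6·521 = 677 + 956 + 516 + 3832 + 1310 + 3126 = 10417
Weight total: 1 + 2 + 3 + 4 + 5 + 6 = 21
WMA = 10417 / 21 = 496.048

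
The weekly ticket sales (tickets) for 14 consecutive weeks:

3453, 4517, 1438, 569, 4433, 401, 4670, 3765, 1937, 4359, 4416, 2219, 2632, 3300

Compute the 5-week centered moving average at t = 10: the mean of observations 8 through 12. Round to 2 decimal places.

3339.20

Sum of periods 8–12: 3765 + 1937 + 4359 + 4416 + 2219 = 16696
Divide by 5: 16696 / 5 = 3339.20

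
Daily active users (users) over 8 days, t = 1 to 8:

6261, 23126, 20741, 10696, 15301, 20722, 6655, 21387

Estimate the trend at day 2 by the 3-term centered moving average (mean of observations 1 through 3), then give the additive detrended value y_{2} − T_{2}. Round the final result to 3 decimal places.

Trend T_2 = (6261 + 23126 + 20741) / 3 = 50128/3 = 16709.33333
Detrended value: 23126 − 16709.33333 = 6416.667

6416.667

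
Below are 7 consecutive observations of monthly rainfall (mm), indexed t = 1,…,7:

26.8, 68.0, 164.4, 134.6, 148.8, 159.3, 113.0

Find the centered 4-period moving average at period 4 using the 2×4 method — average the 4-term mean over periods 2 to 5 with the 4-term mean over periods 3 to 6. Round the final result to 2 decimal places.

140.36

Sum over 2–5: 68.0 + 164.4 + 134.6 + 148.8 = 515.8
Sum over 3–6: 164.4 + 134.6 + 148.8 + 159.3 = 607.1
CMA at t=4 = (515.8 + 607.1) / (2·4) = 1122.9 / 8 = 140.36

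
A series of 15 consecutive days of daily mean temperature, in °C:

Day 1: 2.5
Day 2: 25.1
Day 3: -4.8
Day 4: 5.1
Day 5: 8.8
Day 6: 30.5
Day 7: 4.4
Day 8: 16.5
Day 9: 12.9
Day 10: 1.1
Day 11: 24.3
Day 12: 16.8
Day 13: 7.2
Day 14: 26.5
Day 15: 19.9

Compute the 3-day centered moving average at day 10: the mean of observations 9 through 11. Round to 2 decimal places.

12.77

Sum of periods 9–11: 12.9 + 1.1 + 24.3 = 38.3
Divide by 3: 38.3 / 3 = 12.77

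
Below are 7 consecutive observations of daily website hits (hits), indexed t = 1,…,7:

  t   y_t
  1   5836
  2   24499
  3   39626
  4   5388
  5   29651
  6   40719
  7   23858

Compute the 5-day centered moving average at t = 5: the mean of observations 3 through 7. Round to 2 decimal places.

27848.40

Sum of periods 3–7: 39626 + 5388 + 29651 + 40719 + 23858 = 139242
Divide by 5: 139242 / 5 = 27848.40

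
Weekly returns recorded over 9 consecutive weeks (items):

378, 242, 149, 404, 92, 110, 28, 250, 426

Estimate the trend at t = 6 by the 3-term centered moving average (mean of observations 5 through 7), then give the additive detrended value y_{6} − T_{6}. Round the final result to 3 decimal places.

33.333

Trend T_6 = (92 + 110 + 28) / 3 = 230/3 = 76.66667
Detrended value: 110 − 76.66667 = 33.333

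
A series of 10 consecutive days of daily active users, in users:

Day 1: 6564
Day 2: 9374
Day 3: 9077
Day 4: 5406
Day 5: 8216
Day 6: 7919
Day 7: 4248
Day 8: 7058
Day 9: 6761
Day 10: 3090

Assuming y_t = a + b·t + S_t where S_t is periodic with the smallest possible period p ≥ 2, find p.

First differences y_{t+1} − y_t: 2810, -297, -3671, 2810, -297, -3671, 2810, -297, …
The difference pattern repeats every 3 terms and not for any smaller step, so p = 3.

3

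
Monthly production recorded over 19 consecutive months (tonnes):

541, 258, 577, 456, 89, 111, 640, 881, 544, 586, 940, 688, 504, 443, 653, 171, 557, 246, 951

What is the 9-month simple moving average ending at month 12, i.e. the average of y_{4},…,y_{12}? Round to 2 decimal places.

Sum of periods 4–12: 456 + 89 + 111 + 640 + 881 + 544 + 586 + 940 + 688 = 4935
Divide by 9: 4935 / 9 = 548.33

548.33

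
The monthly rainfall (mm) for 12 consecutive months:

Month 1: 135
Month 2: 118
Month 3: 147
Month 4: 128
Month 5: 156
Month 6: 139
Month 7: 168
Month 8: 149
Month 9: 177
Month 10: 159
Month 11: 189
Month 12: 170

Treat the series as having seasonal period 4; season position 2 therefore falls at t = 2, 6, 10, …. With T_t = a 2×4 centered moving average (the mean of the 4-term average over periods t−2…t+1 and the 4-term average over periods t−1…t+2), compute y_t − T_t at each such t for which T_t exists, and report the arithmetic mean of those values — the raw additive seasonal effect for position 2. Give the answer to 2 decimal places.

-11.75

Season position 2 occurs at t = 6, 10 (where T_t is defined).
t=6: T_6 = 150.3750; y_6 − T_6 = 139 − 150.3750 = -11.3750
t=10: T_10 = 171.1250; y_10 − T_10 = 159 − 171.1250 = -12.1250
Mean deviation: (-11.3750 + -12.1250) / 2 = -11.75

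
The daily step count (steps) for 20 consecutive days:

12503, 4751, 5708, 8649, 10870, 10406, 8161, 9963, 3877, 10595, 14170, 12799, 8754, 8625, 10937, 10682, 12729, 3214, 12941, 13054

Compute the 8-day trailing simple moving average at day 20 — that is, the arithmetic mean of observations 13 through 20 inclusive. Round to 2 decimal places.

10117.00

Sum of periods 13–20: 8754 + 8625 + 10937 + 10682 + 12729 + 3214 + 12941 + 13054 = 80936
Divide by 8: 80936 / 8 = 10117.00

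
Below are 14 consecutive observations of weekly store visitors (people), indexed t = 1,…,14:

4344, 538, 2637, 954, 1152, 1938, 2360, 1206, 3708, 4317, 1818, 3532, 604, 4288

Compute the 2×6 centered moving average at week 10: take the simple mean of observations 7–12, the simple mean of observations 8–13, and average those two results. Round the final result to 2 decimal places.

2677.17

Sum over 7–12: 2360 + 1206 + 3708 + 4317 + 1818 + 3532 = 16941
Sum over 8–13: 1206 + 3708 + 4317 + 1818 + 3532 + 604 = 15185
CMA at t=10 = (16941 + 15185) / (2·6) = 32126 / 12 = 2677.17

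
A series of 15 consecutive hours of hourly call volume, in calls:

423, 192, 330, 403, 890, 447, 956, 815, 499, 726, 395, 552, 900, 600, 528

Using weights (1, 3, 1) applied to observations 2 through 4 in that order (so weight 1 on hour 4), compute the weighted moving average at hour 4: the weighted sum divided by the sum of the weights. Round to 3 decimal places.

Weighted sum: 1·192 + 3·330 + 1·403 = 192 + 990 + 403 = 1585
Weight total: 1 + 3 + 1 = 5
WMA = 1585 / 5 = 317.000

317.000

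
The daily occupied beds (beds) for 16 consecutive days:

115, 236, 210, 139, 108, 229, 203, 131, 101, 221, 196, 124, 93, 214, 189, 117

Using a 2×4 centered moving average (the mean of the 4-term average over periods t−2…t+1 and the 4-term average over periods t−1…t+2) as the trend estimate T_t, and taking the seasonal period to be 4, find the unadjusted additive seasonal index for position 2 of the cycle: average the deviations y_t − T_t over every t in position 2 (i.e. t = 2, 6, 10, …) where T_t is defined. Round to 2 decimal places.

59.92

Season position 2 occurs at t = 6, 10, 14 (where T_t is defined).
t=6: T_6 = 168.7500; y_6 − T_6 = 229 − 168.7500 = 60.2500
t=10: T_10 = 161.3750; y_10 − T_10 = 221 − 161.3750 = 59.6250
t=14: T_14 = 154.1250; y_14 − T_14 = 214 − 154.1250 = 59.8750
Mean deviation: (60.2500 + 59.6250 + 59.8750) / 3 = 59.92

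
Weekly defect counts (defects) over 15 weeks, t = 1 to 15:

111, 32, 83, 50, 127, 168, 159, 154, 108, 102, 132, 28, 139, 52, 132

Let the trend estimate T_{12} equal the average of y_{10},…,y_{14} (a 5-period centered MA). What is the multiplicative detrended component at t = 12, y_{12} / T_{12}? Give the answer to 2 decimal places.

0.31

Trend T_12 = (102 + 132 + 28 + 139 + 52) / 5 = 453/5 = 90.6000
Ratio to trend: 28 / 90.6000 = 0.31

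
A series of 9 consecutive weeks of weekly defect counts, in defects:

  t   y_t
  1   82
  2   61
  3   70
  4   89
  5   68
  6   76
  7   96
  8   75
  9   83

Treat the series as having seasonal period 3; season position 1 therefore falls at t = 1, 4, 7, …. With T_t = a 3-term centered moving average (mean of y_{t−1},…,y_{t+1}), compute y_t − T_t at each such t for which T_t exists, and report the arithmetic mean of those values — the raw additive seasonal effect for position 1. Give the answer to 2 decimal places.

Season position 1 occurs at t = 4, 7 (where T_t is defined).
t=4: T_4 = 75.6667; y_4 − T_4 = 89 − 75.6667 = 13.3333
t=7: T_7 = 82.3333; y_7 − T_7 = 96 − 82.3333 = 13.6667
Mean deviation: (13.3333 + 13.6667) / 2 = 13.50

13.50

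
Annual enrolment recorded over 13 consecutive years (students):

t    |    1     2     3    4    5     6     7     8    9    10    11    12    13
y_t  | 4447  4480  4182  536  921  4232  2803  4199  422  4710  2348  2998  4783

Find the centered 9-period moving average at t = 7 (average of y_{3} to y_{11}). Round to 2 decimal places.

Sum of periods 3–11: 4182 + 536 + 921 + 4232 + 2803 + 4199 + 422 + 4710 + 2348 = 24353
Divide by 9: 24353 / 9 = 2705.89

2705.89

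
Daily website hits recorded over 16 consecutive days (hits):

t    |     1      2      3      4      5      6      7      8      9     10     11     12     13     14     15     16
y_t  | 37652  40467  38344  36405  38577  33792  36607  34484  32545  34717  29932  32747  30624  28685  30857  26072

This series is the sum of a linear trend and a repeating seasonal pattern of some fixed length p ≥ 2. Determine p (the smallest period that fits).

5

First differences y_{t+1} − y_t: 2815, -2123, -1939, 2172, -4785, 2815, -2123, -1939, 2172, -4785, 2815, -2123, …
The difference pattern repeats every 5 terms and not for any smaller step, so p = 5.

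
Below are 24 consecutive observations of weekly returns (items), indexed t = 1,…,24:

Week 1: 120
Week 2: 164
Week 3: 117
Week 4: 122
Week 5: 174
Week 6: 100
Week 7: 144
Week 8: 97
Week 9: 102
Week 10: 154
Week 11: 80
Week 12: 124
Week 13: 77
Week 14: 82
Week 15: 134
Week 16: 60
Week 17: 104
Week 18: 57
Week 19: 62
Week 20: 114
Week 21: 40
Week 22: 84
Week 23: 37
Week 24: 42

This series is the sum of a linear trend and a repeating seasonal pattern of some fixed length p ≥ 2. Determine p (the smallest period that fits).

First differences y_{t+1} − y_t: 44, -47, 5, 52, -74, 44, -47, 5, 52, -74, 44, -47, …
The difference pattern repeats every 5 terms and not for any smaller step, so p = 5.

5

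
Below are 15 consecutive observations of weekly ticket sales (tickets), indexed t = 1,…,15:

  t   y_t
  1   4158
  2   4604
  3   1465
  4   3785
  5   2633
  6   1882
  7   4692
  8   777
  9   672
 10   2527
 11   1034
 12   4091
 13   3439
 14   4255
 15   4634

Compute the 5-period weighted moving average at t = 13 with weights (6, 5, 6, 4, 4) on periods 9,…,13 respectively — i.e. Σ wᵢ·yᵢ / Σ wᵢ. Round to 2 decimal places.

2119.64

Weighted sum: 6·672 + 5·2527 + 6·1034 + 4·4091 + 4·3439 = 4032 + 12635 + 6204 + 16364 + 13756 = 52991
Weight total: 6 + 5 + 6 + 4 + 4 = 25
WMA = 52991 / 25 = 2119.64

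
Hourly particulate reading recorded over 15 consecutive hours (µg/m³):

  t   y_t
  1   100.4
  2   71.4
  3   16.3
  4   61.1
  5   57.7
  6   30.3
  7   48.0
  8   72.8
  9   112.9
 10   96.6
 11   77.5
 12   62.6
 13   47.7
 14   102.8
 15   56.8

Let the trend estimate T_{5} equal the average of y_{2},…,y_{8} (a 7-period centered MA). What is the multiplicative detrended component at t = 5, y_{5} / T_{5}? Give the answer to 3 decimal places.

Trend T_5 = (71.4 + 16.3 + 61.1 + 57.7 + 30.3 + 48.0 + 72.8) / 7 = 357.6/7 = 51.08571
Ratio to trend: 57.7 / 51.08571 = 1.129

1.129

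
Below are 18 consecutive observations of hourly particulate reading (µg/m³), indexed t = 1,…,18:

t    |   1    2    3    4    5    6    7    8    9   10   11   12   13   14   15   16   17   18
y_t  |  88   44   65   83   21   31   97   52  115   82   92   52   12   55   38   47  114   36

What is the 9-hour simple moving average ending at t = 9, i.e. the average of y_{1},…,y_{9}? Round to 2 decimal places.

66.22

Sum of periods 1–9: 88 + 44 + 65 + 83 + 21 + 31 + 97 + 52 + 115 = 596
Divide by 9: 596 / 9 = 66.22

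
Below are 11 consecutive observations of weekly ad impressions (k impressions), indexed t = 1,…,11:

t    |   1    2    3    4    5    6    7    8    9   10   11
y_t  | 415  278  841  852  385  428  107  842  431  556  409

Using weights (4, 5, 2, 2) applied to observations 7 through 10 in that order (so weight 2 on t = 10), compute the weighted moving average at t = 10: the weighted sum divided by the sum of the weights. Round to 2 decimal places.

508.62

Weighted sum: 4·107 + 5·842 + 2·431 + 2·556 = 428 + 4210 + 862 + 1112 = 6612
Weight total: 4 + 5 + 2 + 2 = 13
WMA = 6612 / 13 = 508.62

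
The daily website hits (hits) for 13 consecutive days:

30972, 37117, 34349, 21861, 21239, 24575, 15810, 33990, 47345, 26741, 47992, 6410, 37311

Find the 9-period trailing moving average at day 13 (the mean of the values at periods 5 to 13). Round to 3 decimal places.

Sum of periods 5–13: 21239 + 24575 + 15810 + 33990 + 47345 + 26741 + 47992 + 6410 + 37311 = 261413
Divide by 9: 261413 / 9 = 29045.889

29045.889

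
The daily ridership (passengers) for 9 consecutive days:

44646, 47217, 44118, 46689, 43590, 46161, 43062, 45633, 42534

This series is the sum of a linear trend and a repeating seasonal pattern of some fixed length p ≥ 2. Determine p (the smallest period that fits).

First differences y_{t+1} − y_t: 2571, -3099, 2571, -3099, 2571, -3099, …
The difference pattern repeats every 2 terms and not for any smaller step, so p = 2.

2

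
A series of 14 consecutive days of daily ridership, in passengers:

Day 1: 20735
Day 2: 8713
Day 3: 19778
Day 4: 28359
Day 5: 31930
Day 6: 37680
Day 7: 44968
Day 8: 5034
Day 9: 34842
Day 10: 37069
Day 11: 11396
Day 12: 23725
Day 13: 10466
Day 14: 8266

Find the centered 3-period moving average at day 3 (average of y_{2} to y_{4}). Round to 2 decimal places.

Sum of periods 2–4: 8713 + 19778 + 28359 = 56850
Divide by 3: 56850 / 3 = 18950.00

18950.00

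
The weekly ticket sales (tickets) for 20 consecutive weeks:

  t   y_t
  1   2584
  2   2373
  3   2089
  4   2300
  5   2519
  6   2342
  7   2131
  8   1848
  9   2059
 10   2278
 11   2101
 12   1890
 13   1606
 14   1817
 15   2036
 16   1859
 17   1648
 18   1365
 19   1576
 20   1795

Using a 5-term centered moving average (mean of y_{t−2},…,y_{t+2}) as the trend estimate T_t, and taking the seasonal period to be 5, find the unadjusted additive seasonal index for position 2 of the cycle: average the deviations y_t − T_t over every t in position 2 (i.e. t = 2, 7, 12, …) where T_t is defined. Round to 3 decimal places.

Season position 2 occurs at t = 7, 12, 17 (where T_t is defined).
t=7: T_7 = 2179.80000; y_7 − T_7 = 2131 − 2179.80000 = -48.80000
t=12: T_12 = 1938.40000; y_12 − T_12 = 1890 − 1938.40000 = -48.40000
t=17: T_17 = 1696.80000; y_17 − T_17 = 1648 − 1696.80000 = -48.80000
Mean deviation: (-48.80000 + -48.40000 + -48.80000) / 3 = -48.667

-48.667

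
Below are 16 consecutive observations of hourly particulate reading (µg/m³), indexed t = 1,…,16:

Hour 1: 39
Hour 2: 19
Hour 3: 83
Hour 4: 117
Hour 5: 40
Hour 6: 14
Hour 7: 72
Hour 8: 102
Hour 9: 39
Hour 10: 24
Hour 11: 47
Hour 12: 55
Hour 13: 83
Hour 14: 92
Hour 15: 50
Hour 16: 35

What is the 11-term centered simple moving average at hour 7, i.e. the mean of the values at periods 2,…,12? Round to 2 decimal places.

55.64

Sum of periods 2–12: 19 + 83 + 117 + 40 + 14 + 72 + 102 + 39 + 24 + 47 + 55 = 612
Divide by 11: 612 / 11 = 55.64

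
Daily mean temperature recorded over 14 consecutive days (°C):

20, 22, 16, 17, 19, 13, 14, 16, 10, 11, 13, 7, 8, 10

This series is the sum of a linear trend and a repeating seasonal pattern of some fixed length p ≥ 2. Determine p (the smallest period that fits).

3

First differences y_{t+1} − y_t: 2, -6, 1, 2, -6, 1, 2, -6, …
The difference pattern repeats every 3 terms and not for any smaller step, so p = 3.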